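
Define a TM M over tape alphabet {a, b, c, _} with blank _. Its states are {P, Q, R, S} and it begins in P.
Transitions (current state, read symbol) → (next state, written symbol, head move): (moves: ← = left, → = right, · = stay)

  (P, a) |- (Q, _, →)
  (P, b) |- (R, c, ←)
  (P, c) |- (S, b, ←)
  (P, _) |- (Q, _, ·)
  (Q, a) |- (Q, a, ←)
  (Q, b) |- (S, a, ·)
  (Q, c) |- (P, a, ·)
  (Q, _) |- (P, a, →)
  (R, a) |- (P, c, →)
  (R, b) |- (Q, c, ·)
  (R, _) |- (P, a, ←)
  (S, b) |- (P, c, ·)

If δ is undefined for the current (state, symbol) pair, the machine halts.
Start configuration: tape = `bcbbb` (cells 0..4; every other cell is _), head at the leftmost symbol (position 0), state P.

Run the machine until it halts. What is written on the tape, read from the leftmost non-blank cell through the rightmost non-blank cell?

a___abb

state=P head=0 tape=__[b]cbbb   (P,b)→(R,c,←)
state=R head=-1 tape=_[_]ccbbb   (R,_)→(P,a,←)
state=P head=-2 tape=[_]accbbb   (P,_)→(Q,_,·)
state=Q head=-2 tape=[_]accbbb   (Q,_)→(P,a,→)
state=P head=-1 tape=a[a]ccbbb   (P,a)→(Q,_,→)
state=Q head=0 tape=a_[c]cbbb   (Q,c)→(P,a,·)
state=P head=0 tape=a_[a]cbbb   (P,a)→(Q,_,→)
state=Q head=1 tape=a__[c]bbb   (Q,c)→(P,a,·)
state=P head=1 tape=a__[a]bbb   (P,a)→(Q,_,→)
state=Q head=2 tape=a___[b]bb   (Q,b)→(S,a,·)
state=S head=2 tape=a___[a]bb
The non-blank tape span at halt is a___abb.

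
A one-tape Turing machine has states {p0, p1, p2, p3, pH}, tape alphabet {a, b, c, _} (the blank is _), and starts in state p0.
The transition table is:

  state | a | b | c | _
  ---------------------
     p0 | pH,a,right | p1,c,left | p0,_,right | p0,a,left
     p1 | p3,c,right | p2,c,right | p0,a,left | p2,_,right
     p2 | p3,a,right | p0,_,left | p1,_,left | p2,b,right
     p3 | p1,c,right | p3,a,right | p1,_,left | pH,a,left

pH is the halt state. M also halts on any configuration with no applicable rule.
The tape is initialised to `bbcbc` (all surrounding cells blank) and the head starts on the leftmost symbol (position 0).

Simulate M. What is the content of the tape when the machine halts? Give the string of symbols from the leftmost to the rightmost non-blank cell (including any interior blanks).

state=p0 head=0 tape=_[b]bcbc   (p0,b)→(p1,c,left)
state=p1 head=-1 tape=[_]cbcbc   (p1,_)→(p2,_,right)
state=p2 head=0 tape=_[c]bcbc   (p2,c)→(p1,_,left)
state=p1 head=-1 tape=[_]_bcbc   (p1,_)→(p2,_,right)
state=p2 head=0 tape=_[_]bcbc   (p2,_)→(p2,b,right)
state=p2 head=1 tape=_b[b]cbc   (p2,b)→(p0,_,left)
state=p0 head=0 tape=_[b]_cbc   (p0,b)→(p1,c,left)
state=p1 head=-1 tape=[_]c_cbc   (p1,_)→(p2,_,right)
state=p2 head=0 tape=_[c]_cbc   (p2,c)→(p1,_,left)
state=p1 head=-1 tape=[_]__cbc   (p1,_)→(p2,_,right)
state=p2 head=0 tape=_[_]_cbc   (p2,_)→(p2,b,right)
state=p2 head=1 tape=_b[_]cbc   (p2,_)→(p2,b,right)
state=p2 head=2 tape=_bb[c]bc   (p2,c)→(p1,_,left)
state=p1 head=1 tape=_b[b]_bc   (p1,b)→(p2,c,right)
state=p2 head=2 tape=_bc[_]bc   (p2,_)→(p2,b,right)
state=p2 head=3 tape=_bcb[b]c   (p2,b)→(p0,_,left)
state=p0 head=2 tape=_bc[b]_c   (p0,b)→(p1,c,left)
state=p1 head=1 tape=_b[c]c_c   (p1,c)→(p0,a,left)
state=p0 head=0 tape=_[b]ac_c   (p0,b)→(p1,c,left)
state=p1 head=-1 tape=[_]cac_c   (p1,_)→(p2,_,right)
state=p2 head=0 tape=_[c]ac_c   (p2,c)→(p1,_,left)
state=p1 head=-1 tape=[_]_ac_c   (p1,_)→(p2,_,right)
state=p2 head=0 tape=_[_]ac_c   (p2,_)→(p2,b,right)
state=p2 head=1 tape=_b[a]c_c   (p2,a)→(p3,a,right)
state=p3 head=2 tape=_ba[c]_c   (p3,c)→(p1,_,left)
state=p1 head=1 tape=_b[a]__c   (p1,a)→(p3,c,right)
state=p3 head=2 tape=_bc[_]_c   (p3,_)→(pH,a,left)
state=pH head=1 tape=_b[c]a_c
The non-blank tape span at halt is bca_c.

bca_c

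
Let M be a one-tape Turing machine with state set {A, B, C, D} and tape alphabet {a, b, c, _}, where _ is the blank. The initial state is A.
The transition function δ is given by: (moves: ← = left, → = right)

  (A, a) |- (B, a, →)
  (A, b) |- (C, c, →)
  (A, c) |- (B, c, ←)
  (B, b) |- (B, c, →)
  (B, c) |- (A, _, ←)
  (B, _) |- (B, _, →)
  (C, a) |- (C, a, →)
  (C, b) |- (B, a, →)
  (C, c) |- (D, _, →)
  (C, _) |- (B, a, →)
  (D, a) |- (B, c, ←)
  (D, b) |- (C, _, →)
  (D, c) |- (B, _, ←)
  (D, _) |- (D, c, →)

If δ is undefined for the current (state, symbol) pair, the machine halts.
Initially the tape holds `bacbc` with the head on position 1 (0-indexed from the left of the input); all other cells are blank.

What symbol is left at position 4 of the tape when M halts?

_

state=A head=1 tape=b[a]cbc   (A,a)→(B,a,→)
state=B head=2 tape=ba[c]bc   (B,c)→(A,_,←)
state=A head=1 tape=b[a]_bc   (A,a)→(B,a,→)
state=B head=2 tape=ba[_]bc   (B,_)→(B,_,→)
state=B head=3 tape=ba_[b]c   (B,b)→(B,c,→)
state=B head=4 tape=ba_c[c]   (B,c)→(A,_,←)
state=A head=3 tape=ba_[c]_   (A,c)→(B,c,←)
state=B head=2 tape=ba[_]c_   (B,_)→(B,_,→)
state=B head=3 tape=ba_[c]_   (B,c)→(A,_,←)
state=A head=2 tape=ba[_]__
Cell 4 holds _ when M halts.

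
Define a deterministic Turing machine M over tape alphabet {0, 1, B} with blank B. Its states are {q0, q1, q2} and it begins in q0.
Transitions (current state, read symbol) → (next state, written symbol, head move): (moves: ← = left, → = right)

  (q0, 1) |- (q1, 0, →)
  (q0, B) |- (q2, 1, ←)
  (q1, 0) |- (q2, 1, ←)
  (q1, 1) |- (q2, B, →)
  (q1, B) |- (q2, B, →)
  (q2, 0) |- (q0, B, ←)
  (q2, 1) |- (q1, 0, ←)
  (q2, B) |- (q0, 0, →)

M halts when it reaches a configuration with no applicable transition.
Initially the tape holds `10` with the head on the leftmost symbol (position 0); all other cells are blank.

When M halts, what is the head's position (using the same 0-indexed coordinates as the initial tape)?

-2

q0 | BB[1]0   read 1 → write 0, move →, go to q1
q1 | BB0[0]   read 0 → write 1, move ←, go to q2
q2 | BB[0]1   read 0 → write B, move ←, go to q0
q0 | B[B]B1   read B → write 1, move ←, go to q2
q2 | [B]1B1   read B → write 0, move →, go to q0
q0 | 0[1]B1   read 1 → write 0, move →, go to q1
q1 | 00[B]1   read B → write B, move →, go to q2
q2 | 00B[1]   read 1 → write 0, move ←, go to q1
q1 | 00[B]0   read B → write B, move →, go to q2
q2 | 00B[0]   read 0 → write B, move ←, go to q0
q0 | 00[B]B   read B → write 1, move ←, go to q2
q2 | 0[0]1B   read 0 → write B, move ←, go to q0
q0 | [0]B1B
At halt the head is at cell -2.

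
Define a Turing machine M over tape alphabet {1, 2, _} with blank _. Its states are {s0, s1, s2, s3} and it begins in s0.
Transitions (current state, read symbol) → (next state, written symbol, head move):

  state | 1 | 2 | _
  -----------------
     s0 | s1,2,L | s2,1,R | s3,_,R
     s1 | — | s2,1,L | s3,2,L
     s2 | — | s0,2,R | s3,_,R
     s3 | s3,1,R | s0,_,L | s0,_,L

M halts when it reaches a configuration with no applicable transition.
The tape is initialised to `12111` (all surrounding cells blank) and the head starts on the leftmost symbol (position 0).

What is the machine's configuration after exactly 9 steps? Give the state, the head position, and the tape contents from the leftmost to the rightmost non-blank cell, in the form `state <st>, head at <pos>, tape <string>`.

state s0, head at -3, tape 222111

state=s0 head=0 tape=___[1]2111   (s0,1)→(s1,2,L)
state=s1 head=-1 tape=__[_]22111   (s1,_)→(s3,2,L)
state=s3 head=-2 tape=_[_]222111   (s3,_)→(s0,_,L)
state=s0 head=-3 tape=[_]_222111   (s0,_)→(s3,_,R)
state=s3 head=-2 tape=_[_]222111   (s3,_)→(s0,_,L)
state=s0 head=-3 tape=[_]_222111   (s0,_)→(s3,_,R)
state=s3 head=-2 tape=_[_]222111   (s3,_)→(s0,_,L)
state=s0 head=-3 tape=[_]_222111   (s0,_)→(s3,_,R)
state=s3 head=-2 tape=_[_]222111   (s3,_)→(s0,_,L)
state=s0 head=-3 tape=[_]_222111
After 9 steps: state s0, head at -3, tape 222111.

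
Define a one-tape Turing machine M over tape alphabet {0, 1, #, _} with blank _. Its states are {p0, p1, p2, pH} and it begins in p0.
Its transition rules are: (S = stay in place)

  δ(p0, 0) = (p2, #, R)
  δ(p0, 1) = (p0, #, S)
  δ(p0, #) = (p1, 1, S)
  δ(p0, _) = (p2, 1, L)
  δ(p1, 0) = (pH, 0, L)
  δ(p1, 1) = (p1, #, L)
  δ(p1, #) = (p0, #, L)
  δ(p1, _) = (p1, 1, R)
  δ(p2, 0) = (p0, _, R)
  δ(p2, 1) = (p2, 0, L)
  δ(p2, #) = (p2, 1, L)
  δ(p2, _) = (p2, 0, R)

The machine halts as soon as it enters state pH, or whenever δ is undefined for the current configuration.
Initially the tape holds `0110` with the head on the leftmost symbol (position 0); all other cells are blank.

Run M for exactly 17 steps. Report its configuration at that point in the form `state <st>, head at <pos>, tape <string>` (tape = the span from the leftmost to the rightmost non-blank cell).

p0 | _[0]110   read 0 → write #, move R, go to p2
p2 | _#[1]10   read 1 → write 0, move L, go to p2
p2 | _[#]010   read # → write 1, move L, go to p2
p2 | [_]1010   read _ → write 0, move R, go to p2
p2 | 0[1]010   read 1 → write 0, move L, go to p2
p2 | [0]0010   read 0 → write _, move R, go to p0
p0 | _[0]010   read 0 → write #, move R, go to p2
p2 | _#[0]10   read 0 → write _, move R, go to p0
p0 | _#_[1]0   read 1 → write #, move S, go to p0
p0 | _#_[#]0   read # → write 1, move S, go to p1
p1 | _#_[1]0   read 1 → write #, move L, go to p1
p1 | _#[_]#0   read _ → write 1, move R, go to p1
p1 | _#1[#]0   read # → write #, move L, go to p0
p0 | _#[1]#0   read 1 → write #, move S, go to p0
p0 | _#[#]#0   read # → write 1, move S, go to p1
p1 | _#[1]#0   read 1 → write #, move L, go to p1
p1 | _[#]##0   read # → write #, move L, go to p0
p0 | [_]###0
After 17 steps: state p0, head at -1, tape ###0.

state p0, head at -1, tape ###0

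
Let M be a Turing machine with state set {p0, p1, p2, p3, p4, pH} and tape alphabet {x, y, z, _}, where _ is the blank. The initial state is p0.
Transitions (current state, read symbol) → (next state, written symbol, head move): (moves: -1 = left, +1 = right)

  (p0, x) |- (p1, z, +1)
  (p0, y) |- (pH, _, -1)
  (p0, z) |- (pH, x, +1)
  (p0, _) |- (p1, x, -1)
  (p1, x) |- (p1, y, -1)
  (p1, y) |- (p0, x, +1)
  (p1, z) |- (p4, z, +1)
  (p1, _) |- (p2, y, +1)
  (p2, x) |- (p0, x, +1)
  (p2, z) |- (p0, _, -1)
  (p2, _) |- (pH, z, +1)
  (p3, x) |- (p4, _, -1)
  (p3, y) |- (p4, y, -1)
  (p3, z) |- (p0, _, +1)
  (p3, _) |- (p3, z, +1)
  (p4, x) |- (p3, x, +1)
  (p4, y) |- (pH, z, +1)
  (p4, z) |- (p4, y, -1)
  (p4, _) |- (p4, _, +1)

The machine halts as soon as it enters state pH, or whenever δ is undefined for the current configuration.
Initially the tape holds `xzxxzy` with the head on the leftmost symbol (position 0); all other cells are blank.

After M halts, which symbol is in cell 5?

_

p0 | [x]zxxzy   read x → write z, move +1, go to p1
p1 | z[z]xxzy   read z → write z, move +1, go to p4
p4 | zz[x]xzy   read x → write x, move +1, go to p3
p3 | zzx[x]zy   read x → write _, move -1, go to p4
p4 | zz[x]_zy   read x → write x, move +1, go to p3
p3 | zzx[_]zy   read _ → write z, move +1, go to p3
p3 | zzxz[z]y   read z → write _, move +1, go to p0
p0 | zzxz_[y]   read y → write _, move -1, go to pH
pH | zzxz[_]_
Cell 5 holds _ when M halts.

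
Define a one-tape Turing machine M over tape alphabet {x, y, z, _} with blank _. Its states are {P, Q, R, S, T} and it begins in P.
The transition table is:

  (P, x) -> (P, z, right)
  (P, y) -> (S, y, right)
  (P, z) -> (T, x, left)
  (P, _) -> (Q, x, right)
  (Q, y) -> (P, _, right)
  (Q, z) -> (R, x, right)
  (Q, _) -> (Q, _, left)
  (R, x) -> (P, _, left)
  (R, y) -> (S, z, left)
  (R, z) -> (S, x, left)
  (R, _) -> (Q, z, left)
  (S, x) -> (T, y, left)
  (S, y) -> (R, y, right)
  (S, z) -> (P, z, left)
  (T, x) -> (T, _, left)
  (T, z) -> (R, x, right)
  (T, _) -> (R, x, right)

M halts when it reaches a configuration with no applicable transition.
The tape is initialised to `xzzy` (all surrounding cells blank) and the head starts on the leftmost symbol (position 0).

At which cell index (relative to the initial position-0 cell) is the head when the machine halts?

state=P head=0 tape=[x]zzy   (P,x)→(P,z,right)
state=P head=1 tape=z[z]zy   (P,z)→(T,x,left)
state=T head=0 tape=[z]xzy   (T,z)→(R,x,right)
state=R head=1 tape=x[x]zy   (R,x)→(P,_,left)
state=P head=0 tape=[x]_zy   (P,x)→(P,z,right)
state=P head=1 tape=z[_]zy   (P,_)→(Q,x,right)
state=Q head=2 tape=zx[z]y   (Q,z)→(R,x,right)
state=R head=3 tape=zxx[y]   (R,y)→(S,z,left)
state=S head=2 tape=zx[x]z   (S,x)→(T,y,left)
state=T head=1 tape=z[x]yz   (T,x)→(T,_,left)
state=T head=0 tape=[z]_yz   (T,z)→(R,x,right)
state=R head=1 tape=x[_]yz   (R,_)→(Q,z,left)
state=Q head=0 tape=[x]zyz
At halt the head is at cell 0.

0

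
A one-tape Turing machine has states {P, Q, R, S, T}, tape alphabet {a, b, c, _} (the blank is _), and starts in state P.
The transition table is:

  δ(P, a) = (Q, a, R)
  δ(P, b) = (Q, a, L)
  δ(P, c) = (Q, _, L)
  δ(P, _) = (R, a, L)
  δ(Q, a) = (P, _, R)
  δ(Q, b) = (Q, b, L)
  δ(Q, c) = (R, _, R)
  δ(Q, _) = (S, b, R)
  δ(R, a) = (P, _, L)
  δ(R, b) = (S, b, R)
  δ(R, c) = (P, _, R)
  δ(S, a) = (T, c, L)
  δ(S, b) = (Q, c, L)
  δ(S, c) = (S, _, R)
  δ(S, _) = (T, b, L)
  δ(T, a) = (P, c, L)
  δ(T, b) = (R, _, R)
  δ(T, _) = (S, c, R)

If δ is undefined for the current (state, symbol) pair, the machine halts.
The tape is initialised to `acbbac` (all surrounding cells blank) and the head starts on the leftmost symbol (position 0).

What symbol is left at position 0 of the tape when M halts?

_

state=P head=0 tape=[a]cbbac__   (P,a)→(Q,a,R)
state=Q head=1 tape=a[c]bbac__   (Q,c)→(R,_,R)
state=R head=2 tape=a_[b]bac__   (R,b)→(S,b,R)
state=S head=3 tape=a_b[b]ac__   (S,b)→(Q,c,L)
state=Q head=2 tape=a_[b]cac__   (Q,b)→(Q,b,L)
state=Q head=1 tape=a[_]bcac__   (Q,_)→(S,b,R)
state=S head=2 tape=ab[b]cac__   (S,b)→(Q,c,L)
state=Q head=1 tape=a[b]ccac__   (Q,b)→(Q,b,L)
state=Q head=0 tape=[a]bccac__   (Q,a)→(P,_,R)
state=P head=1 tape=_[b]ccac__   (P,b)→(Q,a,L)
state=Q head=0 tape=[_]accac__   (Q,_)→(S,b,R)
state=S head=1 tape=b[a]ccac__   (S,a)→(T,c,L)
state=T head=0 tape=[b]cccac__   (T,b)→(R,_,R)
state=R head=1 tape=_[c]ccac__   (R,c)→(P,_,R)
state=P head=2 tape=__[c]cac__   (P,c)→(Q,_,L)
state=Q head=1 tape=_[_]_cac__   (Q,_)→(S,b,R)
state=S head=2 tape=_b[_]cac__   (S,_)→(T,b,L)
state=T head=1 tape=_[b]bcac__   (T,b)→(R,_,R)
state=R head=2 tape=__[b]cac__   (R,b)→(S,b,R)
state=S head=3 tape=__b[c]ac__   (S,c)→(S,_,R)
state=S head=4 tape=__b_[a]c__   (S,a)→(T,c,L)
state=T head=3 tape=__b[_]cc__   (T,_)→(S,c,R)
state=S head=4 tape=__bc[c]c__   (S,c)→(S,_,R)
state=S head=5 tape=__bc_[c]__   (S,c)→(S,_,R)
state=S head=6 tape=__bc__[_]_   (S,_)→(T,b,L)
state=T head=5 tape=__bc_[_]b_   (T,_)→(S,c,R)
state=S head=6 tape=__bc_c[b]_   (S,b)→(Q,c,L)
state=Q head=5 tape=__bc_[c]c_   (Q,c)→(R,_,R)
state=R head=6 tape=__bc__[c]_   (R,c)→(P,_,R)
state=P head=7 tape=__bc___[_]   (P,_)→(R,a,L)
state=R head=6 tape=__bc__[_]a
Cell 0 holds _ when M halts.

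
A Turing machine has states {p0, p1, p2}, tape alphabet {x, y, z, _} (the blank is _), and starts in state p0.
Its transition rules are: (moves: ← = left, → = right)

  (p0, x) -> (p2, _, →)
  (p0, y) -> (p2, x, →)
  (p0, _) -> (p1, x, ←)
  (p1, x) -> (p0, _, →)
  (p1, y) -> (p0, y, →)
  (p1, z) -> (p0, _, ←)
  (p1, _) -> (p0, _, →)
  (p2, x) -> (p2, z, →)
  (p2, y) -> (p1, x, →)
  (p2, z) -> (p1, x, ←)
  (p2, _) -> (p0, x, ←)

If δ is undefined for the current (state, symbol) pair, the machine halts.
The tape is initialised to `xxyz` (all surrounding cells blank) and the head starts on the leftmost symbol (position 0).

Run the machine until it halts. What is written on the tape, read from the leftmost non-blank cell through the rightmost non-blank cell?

p0 | _[x]xyz_   read x → write _, move →, go to p2
p2 | __[x]yz_   read x → write z, move →, go to p2
p2 | __z[y]z_   read y → write x, move →, go to p1
p1 | __zx[z]_   read z → write _, move ←, go to p0
p0 | __z[x]__   read x → write _, move →, go to p2
p2 | __z_[_]_   read _ → write x, move ←, go to p0
p0 | __z[_]x_   read _ → write x, move ←, go to p1
p1 | __[z]xx_   read z → write _, move ←, go to p0
p0 | _[_]_xx_   read _ → write x, move ←, go to p1
p1 | [_]x_xx_   read _ → write _, move →, go to p0
p0 | _[x]_xx_   read x → write _, move →, go to p2
p2 | __[_]xx_   read _ → write x, move ←, go to p0
p0 | _[_]xxx_   read _ → write x, move ←, go to p1
p1 | [_]xxxx_   read _ → write _, move →, go to p0
p0 | _[x]xxx_   read x → write _, move →, go to p2
p2 | __[x]xx_   read x → write z, move →, go to p2
p2 | __z[x]x_   read x → write z, move →, go to p2
p2 | __zz[x]_   read x → write z, move →, go to p2
p2 | __zzz[_]   read _ → write x, move ←, go to p0
p0 | __zz[z]x
The non-blank tape span at halt is zzzx.

zzzx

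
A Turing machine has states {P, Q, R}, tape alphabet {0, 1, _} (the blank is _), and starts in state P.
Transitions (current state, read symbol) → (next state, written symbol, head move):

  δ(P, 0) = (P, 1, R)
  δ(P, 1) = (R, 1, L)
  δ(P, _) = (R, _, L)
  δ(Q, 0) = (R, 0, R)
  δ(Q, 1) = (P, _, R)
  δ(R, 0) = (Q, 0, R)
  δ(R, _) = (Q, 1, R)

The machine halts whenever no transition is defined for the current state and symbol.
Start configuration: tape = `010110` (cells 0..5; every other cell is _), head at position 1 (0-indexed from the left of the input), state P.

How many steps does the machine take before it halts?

state=P head=1 tape=0[1]0110   (P,1)→(R,1,L)
state=R head=0 tape=[0]10110   (R,0)→(Q,0,R)
state=Q head=1 tape=0[1]0110   (Q,1)→(P,_,R)
state=P head=2 tape=0_[0]110   (P,0)→(P,1,R)
state=P head=3 tape=0_1[1]10   (P,1)→(R,1,L)
state=R head=2 tape=0_[1]110
M halts after 5 transitions.

5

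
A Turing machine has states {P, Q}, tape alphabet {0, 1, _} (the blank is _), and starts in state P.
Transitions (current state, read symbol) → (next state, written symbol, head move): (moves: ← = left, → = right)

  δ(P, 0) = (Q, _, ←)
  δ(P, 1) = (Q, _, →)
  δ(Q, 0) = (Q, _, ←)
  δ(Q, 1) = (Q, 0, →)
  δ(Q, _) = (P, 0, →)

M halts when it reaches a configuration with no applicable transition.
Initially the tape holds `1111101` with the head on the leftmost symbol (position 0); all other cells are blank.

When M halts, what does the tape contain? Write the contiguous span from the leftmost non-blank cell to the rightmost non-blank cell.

state=P head=0 tape=[1]111101   (P,1)→(Q,_,→)
state=Q head=1 tape=_[1]11101   (Q,1)→(Q,0,→)
state=Q head=2 tape=_0[1]1101   (Q,1)→(Q,0,→)
state=Q head=3 tape=_00[1]101   (Q,1)→(Q,0,→)
state=Q head=4 tape=_000[1]01   (Q,1)→(Q,0,→)
state=Q head=5 tape=_0000[0]1   (Q,0)→(Q,_,←)
state=Q head=4 tape=_000[0]_1   (Q,0)→(Q,_,←)
state=Q head=3 tape=_00[0]__1   (Q,0)→(Q,_,←)
state=Q head=2 tape=_0[0]___1   (Q,0)→(Q,_,←)
state=Q head=1 tape=_[0]____1   (Q,0)→(Q,_,←)
state=Q head=0 tape=[_]_____1   (Q,_)→(P,0,→)
state=P head=1 tape=0[_]____1
The non-blank tape span at halt is 0_____1.

0_____1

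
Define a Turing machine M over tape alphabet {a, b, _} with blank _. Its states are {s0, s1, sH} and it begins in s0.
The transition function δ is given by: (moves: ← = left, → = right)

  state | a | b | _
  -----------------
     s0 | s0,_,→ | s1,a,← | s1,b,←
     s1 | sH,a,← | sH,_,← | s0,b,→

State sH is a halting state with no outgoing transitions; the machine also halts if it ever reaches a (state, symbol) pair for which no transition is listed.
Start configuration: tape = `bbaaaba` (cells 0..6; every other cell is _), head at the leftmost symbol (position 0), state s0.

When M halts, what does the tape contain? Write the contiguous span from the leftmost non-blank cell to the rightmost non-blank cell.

bb___b__a

state=s0 head=0 tape=_[b]baaaba_   (s0,b)→(s1,a,←)
state=s1 head=-1 tape=[_]abaaaba_   (s1,_)→(s0,b,→)
state=s0 head=0 tape=b[a]baaaba_   (s0,a)→(s0,_,→)
state=s0 head=1 tape=b_[b]aaaba_   (s0,b)→(s1,a,←)
state=s1 head=0 tape=b[_]aaaaba_   (s1,_)→(s0,b,→)
state=s0 head=1 tape=bb[a]aaaba_   (s0,a)→(s0,_,→)
state=s0 head=2 tape=bb_[a]aaba_   (s0,a)→(s0,_,→)
state=s0 head=3 tape=bb__[a]aba_   (s0,a)→(s0,_,→)
state=s0 head=4 tape=bb___[a]ba_   (s0,a)→(s0,_,→)
state=s0 head=5 tape=bb____[b]a_   (s0,b)→(s1,a,←)
state=s1 head=4 tape=bb___[_]aa_   (s1,_)→(s0,b,→)
state=s0 head=5 tape=bb___b[a]a_   (s0,a)→(s0,_,→)
state=s0 head=6 tape=bb___b_[a]_   (s0,a)→(s0,_,→)
state=s0 head=7 tape=bb___b__[_]   (s0,_)→(s1,b,←)
state=s1 head=6 tape=bb___b_[_]b   (s1,_)→(s0,b,→)
state=s0 head=7 tape=bb___b_b[b]   (s0,b)→(s1,a,←)
state=s1 head=6 tape=bb___b_[b]a   (s1,b)→(sH,_,←)
state=sH head=5 tape=bb___b[_]_a
The non-blank tape span at halt is bb___b__a.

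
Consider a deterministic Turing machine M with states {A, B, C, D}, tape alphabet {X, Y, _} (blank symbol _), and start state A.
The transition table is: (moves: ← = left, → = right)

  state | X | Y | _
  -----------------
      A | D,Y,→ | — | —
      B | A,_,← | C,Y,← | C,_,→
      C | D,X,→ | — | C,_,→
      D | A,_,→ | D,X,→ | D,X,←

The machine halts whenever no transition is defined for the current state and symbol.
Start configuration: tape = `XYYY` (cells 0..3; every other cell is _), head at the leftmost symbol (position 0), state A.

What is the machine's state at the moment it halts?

state=A head=0 tape=[X]YYY___   (A,X)→(D,Y,→)
state=D head=1 tape=Y[Y]YY___   (D,Y)→(D,X,→)
state=D head=2 tape=YX[Y]Y___   (D,Y)→(D,X,→)
state=D head=3 tape=YXX[Y]___   (D,Y)→(D,X,→)
state=D head=4 tape=YXXX[_]__   (D,_)→(D,X,←)
state=D head=3 tape=YXX[X]X__   (D,X)→(A,_,→)
state=A head=4 tape=YXX_[X]__   (A,X)→(D,Y,→)
state=D head=5 tape=YXX_Y[_]_   (D,_)→(D,X,←)
state=D head=4 tape=YXX_[Y]X_   (D,Y)→(D,X,→)
state=D head=5 tape=YXX_X[X]_   (D,X)→(A,_,→)
state=A head=6 tape=YXX_X_[_]
No transition is defined for (A, _); M halts in state A.

A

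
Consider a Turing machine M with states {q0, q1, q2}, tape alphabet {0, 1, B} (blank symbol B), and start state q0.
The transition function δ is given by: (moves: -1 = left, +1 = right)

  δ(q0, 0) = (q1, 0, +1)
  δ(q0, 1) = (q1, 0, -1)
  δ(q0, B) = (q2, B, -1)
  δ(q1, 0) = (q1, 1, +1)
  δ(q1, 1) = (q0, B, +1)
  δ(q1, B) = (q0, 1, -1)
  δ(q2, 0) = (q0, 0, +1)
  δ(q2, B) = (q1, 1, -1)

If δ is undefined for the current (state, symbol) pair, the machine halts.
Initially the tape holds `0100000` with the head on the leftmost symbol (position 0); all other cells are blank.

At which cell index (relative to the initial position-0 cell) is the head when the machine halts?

4

state=q0 head=0 tape=[0]100000BB   (q0,0)→(q1,0,+1)
state=q1 head=1 tape=0[1]00000BB   (q1,1)→(q0,B,+1)
state=q0 head=2 tape=0B[0]0000BB   (q0,0)→(q1,0,+1)
state=q1 head=3 tape=0B0[0]000BB   (q1,0)→(q1,1,+1)
state=q1 head=4 tape=0B01[0]00BB   (q1,0)→(q1,1,+1)
state=q1 head=5 tape=0B011[0]0BB   (q1,0)→(q1,1,+1)
state=q1 head=6 tape=0B0111[0]BB   (q1,0)→(q1,1,+1)
state=q1 head=7 tape=0B01111[B]B   (q1,B)→(q0,1,-1)
state=q0 head=6 tape=0B0111[1]1B   (q0,1)→(q1,0,-1)
state=q1 head=5 tape=0B011[1]01B   (q1,1)→(q0,B,+1)
state=q0 head=6 tape=0B011B[0]1B   (q0,0)→(q1,0,+1)
state=q1 head=7 tape=0B011B0[1]B   (q1,1)→(q0,B,+1)
state=q0 head=8 tape=0B011B0B[B]   (q0,B)→(q2,B,-1)
state=q2 head=7 tape=0B011B0[B]B   (q2,B)→(q1,1,-1)
state=q1 head=6 tape=0B011B[0]1B   (q1,0)→(q1,1,+1)
state=q1 head=7 tape=0B011B1[1]B   (q1,1)→(q0,B,+1)
state=q0 head=8 tape=0B011B1B[B]   (q0,B)→(q2,B,-1)
state=q2 head=7 tape=0B011B1[B]B   (q2,B)→(q1,1,-1)
state=q1 head=6 tape=0B011B[1]1B   (q1,1)→(q0,B,+1)
state=q0 head=7 tape=0B011BB[1]B   (q0,1)→(q1,0,-1)
state=q1 head=6 tape=0B011B[B]0B   (q1,B)→(q0,1,-1)
state=q0 head=5 tape=0B011[B]10B   (q0,B)→(q2,B,-1)
state=q2 head=4 tape=0B01[1]B10B
At halt the head is at cell 4.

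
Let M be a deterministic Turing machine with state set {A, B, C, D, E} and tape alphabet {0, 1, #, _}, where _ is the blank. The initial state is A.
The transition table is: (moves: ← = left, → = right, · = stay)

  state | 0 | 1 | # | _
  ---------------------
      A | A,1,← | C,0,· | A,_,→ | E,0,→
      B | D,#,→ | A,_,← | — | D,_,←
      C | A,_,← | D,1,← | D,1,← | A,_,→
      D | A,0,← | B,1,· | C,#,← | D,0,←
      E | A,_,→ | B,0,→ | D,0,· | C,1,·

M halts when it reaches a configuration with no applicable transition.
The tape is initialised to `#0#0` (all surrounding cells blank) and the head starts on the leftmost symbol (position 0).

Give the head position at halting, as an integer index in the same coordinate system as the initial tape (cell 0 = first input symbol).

2

A | [#]0#0   read # → write _, move →, go to A
A | _[0]#0   read 0 → write 1, move ←, go to A
A | [_]1#0   read _ → write 0, move →, go to E
E | 0[1]#0   read 1 → write 0, move →, go to B
B | 00[#]0
At halt the head is at cell 2.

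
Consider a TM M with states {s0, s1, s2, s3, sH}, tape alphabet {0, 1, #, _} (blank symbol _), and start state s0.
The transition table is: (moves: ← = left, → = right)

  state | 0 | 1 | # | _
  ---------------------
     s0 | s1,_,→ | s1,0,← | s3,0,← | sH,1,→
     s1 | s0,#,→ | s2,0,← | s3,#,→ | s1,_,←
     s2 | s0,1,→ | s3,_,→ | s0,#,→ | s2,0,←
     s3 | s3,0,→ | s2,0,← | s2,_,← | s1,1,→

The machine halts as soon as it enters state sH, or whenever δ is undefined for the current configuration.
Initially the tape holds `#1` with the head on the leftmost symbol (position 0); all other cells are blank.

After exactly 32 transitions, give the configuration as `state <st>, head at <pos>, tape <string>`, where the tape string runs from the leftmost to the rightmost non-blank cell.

s0 | _[#]1__   read # → write 0, move ←, go to s3
s3 | [_]01__   read _ → write 1, move →, go to s1
s1 | 1[0]1__   read 0 → write #, move →, go to s0
s0 | 1#[1]__   read 1 → write 0, move ←, go to s1
s1 | 1[#]0__   read # → write #, move →, go to s3
s3 | 1#[0]__   read 0 → write 0, move →, go to s3
s3 | 1#0[_]_   read _ → write 1, move →, go to s1
s1 | 1#01[_]   read _ → write _, move ←, go to s1
s1 | 1#0[1]_   read 1 → write 0, move ←, go to s2
s2 | 1#[0]0_   read 0 → write 1, move →, go to s0
s0 | 1#1[0]_   read 0 → write _, move →, go to s1
s1 | 1#1_[_]   read _ → write _, move ←, go to s1
s1 | 1#1[_]_   read _ → write _, move ←, go to s1
s1 | 1#[1]__   read 1 → write 0, move ←, go to s2
s2 | 1[#]0__   read # → write #, move →, go to s0
s0 | 1#[0]__   read 0 → write _, move →, go to s1
s1 | 1#_[_]_   read _ → write _, move ←, go to s1
s1 | 1#[_]__   read _ → write _, move ←, go to s1
s1 | 1[#]___   read # → write #, move →, go to s3
s3 | 1#[_]__   read _ → write 1, move →, go to s1
s1 | 1#1[_]_   read _ → write _, move ←, go to s1
s1 | 1#[1]__   read 1 → write 0, move ←, go to s2
s2 | 1[#]0__   read # → write #, move →, go to s0
s0 | 1#[0]__   read 0 → write _, move →, go to s1
s1 | 1#_[_]_   read _ → write _, move ←, go to s1
s1 | 1#[_]__   read _ → write _, move ←, go to s1
s1 | 1[#]___   read # → write #, move →, go to s3
s3 | 1#[_]__   read _ → write 1, move →, go to s1
s1 | 1#1[_]_   read _ → write _, move ←, go to s1
s1 | 1#[1]__   read 1 → write 0, move ←, go to s2
s2 | 1[#]0__   read # → write #, move →, go to s0
s0 | 1#[0]__   read 0 → write _, move →, go to s1
s1 | 1#_[_]_
After 32 steps: state s1, head at 2, tape 1#.

state s1, head at 2, tape 1#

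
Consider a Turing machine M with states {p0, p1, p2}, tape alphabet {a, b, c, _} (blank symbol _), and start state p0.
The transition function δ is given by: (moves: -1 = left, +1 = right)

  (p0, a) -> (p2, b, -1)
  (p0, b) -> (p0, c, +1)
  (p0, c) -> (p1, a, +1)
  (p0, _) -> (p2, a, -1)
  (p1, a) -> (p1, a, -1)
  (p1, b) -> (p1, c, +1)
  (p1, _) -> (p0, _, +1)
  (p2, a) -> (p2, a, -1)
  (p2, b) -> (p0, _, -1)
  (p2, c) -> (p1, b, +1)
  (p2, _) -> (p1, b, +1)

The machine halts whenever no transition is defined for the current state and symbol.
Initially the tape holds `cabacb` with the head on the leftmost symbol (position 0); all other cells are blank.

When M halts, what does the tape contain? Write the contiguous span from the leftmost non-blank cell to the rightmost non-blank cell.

bcabacb

p0 | _[c]abacb   read c → write a, move +1, go to p1
p1 | _a[a]bacb   read a → write a, move -1, go to p1
p1 | _[a]abacb   read a → write a, move -1, go to p1
p1 | [_]aabacb   read _ → write _, move +1, go to p0
p0 | _[a]abacb   read a → write b, move -1, go to p2
p2 | [_]babacb   read _ → write b, move +1, go to p1
p1 | b[b]abacb   read b → write c, move +1, go to p1
p1 | bc[a]bacb   read a → write a, move -1, go to p1
p1 | b[c]abacb
The non-blank tape span at halt is bcabacb.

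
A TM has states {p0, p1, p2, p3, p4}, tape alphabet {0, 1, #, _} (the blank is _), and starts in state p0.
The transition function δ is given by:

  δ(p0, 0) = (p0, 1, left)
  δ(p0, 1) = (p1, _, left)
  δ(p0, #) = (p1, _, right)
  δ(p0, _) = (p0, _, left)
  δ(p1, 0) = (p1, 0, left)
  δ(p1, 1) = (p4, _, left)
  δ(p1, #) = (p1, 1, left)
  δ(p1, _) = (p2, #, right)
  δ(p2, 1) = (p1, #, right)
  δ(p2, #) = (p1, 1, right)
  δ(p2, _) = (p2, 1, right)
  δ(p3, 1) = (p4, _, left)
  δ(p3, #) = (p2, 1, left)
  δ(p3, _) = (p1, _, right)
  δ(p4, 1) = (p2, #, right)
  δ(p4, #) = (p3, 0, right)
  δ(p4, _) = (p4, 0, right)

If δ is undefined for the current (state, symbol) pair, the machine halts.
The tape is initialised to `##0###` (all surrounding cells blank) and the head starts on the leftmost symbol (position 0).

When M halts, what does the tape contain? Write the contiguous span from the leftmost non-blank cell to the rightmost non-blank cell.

#0#0###

p0 | _[#]#0###   read # → write _, move right, go to p1
p1 | __[#]0###   read # → write 1, move left, go to p1
p1 | _[_]10###   read _ → write #, move right, go to p2
p2 | _#[1]0###   read 1 → write #, move right, go to p1
p1 | _##[0]###   read 0 → write 0, move left, go to p1
p1 | _#[#]0###   read # → write 1, move left, go to p1
p1 | _[#]10###   read # → write 1, move left, go to p1
p1 | [_]110###   read _ → write #, move right, go to p2
p2 | #[1]10###   read 1 → write #, move right, go to p1
p1 | ##[1]0###   read 1 → write _, move left, go to p4
p4 | #[#]_0###   read # → write 0, move right, go to p3
p3 | #0[_]0###   read _ → write _, move right, go to p1
p1 | #0_[0]###   read 0 → write 0, move left, go to p1
p1 | #0[_]0###   read _ → write #, move right, go to p2
p2 | #0#[0]###
The non-blank tape span at halt is #0#0###.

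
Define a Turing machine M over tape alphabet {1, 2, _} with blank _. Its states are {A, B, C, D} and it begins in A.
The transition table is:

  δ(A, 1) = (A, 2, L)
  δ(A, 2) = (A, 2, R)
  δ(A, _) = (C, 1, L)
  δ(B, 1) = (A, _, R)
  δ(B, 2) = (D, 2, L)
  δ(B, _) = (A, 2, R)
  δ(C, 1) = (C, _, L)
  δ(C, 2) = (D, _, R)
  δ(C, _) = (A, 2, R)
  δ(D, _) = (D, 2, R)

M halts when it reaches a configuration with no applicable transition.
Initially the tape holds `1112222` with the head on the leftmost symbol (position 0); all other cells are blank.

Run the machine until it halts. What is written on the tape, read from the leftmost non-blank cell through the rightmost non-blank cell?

state=A head=0 tape=__[1]112222_   (A,1)→(A,2,L)
state=A head=-1 tape=_[_]2112222_   (A,_)→(C,1,L)
state=C head=-2 tape=[_]12112222_   (C,_)→(A,2,R)
state=A head=-1 tape=2[1]2112222_   (A,1)→(A,2,L)
state=A head=-2 tape=[2]22112222_   (A,2)→(A,2,R)
state=A head=-1 tape=2[2]2112222_   (A,2)→(A,2,R)
state=A head=0 tape=22[2]112222_   (A,2)→(A,2,R)
state=A head=1 tape=222[1]12222_   (A,1)→(A,2,L)
state=A head=0 tape=22[2]212222_   (A,2)→(A,2,R)
state=A head=1 tape=222[2]12222_   (A,2)→(A,2,R)
state=A head=2 tape=2222[1]2222_   (A,1)→(A,2,L)
state=A head=1 tape=222[2]22222_   (A,2)→(A,2,R)
state=A head=2 tape=2222[2]2222_   (A,2)→(A,2,R)
state=A head=3 tape=22222[2]222_   (A,2)→(A,2,R)
state=A head=4 tape=222222[2]22_   (A,2)→(A,2,R)
state=A head=5 tape=2222222[2]2_   (A,2)→(A,2,R)
state=A head=6 tape=22222222[2]_   (A,2)→(A,2,R)
state=A head=7 tape=222222222[_]   (A,_)→(C,1,L)
state=C head=6 tape=22222222[2]1   (C,2)→(D,_,R)
state=D head=7 tape=22222222_[1]
The non-blank tape span at halt is 22222222_1.

22222222_1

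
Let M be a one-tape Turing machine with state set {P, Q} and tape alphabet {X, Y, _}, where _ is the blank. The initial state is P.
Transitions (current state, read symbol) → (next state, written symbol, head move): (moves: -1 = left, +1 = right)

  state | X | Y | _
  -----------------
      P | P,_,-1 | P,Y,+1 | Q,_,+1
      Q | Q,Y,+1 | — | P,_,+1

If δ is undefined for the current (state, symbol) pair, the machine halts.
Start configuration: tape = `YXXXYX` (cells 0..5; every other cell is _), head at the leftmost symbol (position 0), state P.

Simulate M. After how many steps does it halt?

P | [Y]XXXYX   read Y → write Y, move +1, go to P
P | Y[X]XXYX   read X → write _, move -1, go to P
P | [Y]_XXYX   read Y → write Y, move +1, go to P
P | Y[_]XXYX   read _ → write _, move +1, go to Q
Q | Y_[X]XYX   read X → write Y, move +1, go to Q
Q | Y_Y[X]YX   read X → write Y, move +1, go to Q
Q | Y_YY[Y]X
M halts after 6 transitions.

6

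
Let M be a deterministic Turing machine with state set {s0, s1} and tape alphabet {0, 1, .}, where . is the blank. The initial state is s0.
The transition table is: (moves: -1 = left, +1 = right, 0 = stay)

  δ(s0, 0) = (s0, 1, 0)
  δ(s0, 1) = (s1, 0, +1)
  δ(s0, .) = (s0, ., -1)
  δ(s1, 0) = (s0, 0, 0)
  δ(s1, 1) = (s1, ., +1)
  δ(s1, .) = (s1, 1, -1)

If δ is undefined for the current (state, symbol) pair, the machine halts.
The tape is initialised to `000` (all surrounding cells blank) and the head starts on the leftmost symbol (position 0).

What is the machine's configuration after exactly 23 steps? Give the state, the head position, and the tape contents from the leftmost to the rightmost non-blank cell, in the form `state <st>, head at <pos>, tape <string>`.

state=s0 head=0 tape=[0]00...   (s0,0)→(s0,1,0)
state=s0 head=0 tape=[1]00...   (s0,1)→(s1,0,+1)
state=s1 head=1 tape=0[0]0...   (s1,0)→(s0,0,0)
state=s0 head=1 tape=0[0]0...   (s0,0)→(s0,1,0)
state=s0 head=1 tape=0[1]0...   (s0,1)→(s1,0,+1)
state=s1 head=2 tape=00[0]...   (s1,0)→(s0,0,0)
state=s0 head=2 tape=00[0]...   (s0,0)→(s0,1,0)
state=s0 head=2 tape=00[1]...   (s0,1)→(s1,0,+1)
state=s1 head=3 tape=000[.]..   (s1,.)→(s1,1,-1)
state=s1 head=2 tape=00[0]1..   (s1,0)→(s0,0,0)
state=s0 head=2 tape=00[0]1..   (s0,0)→(s0,1,0)
state=s0 head=2 tape=00[1]1..   (s0,1)→(s1,0,+1)
state=s1 head=3 tape=000[1]..   (s1,1)→(s1,.,+1)
state=s1 head=4 tape=000.[.].   (s1,.)→(s1,1,-1)
state=s1 head=3 tape=000[.]1.   (s1,.)→(s1,1,-1)
state=s1 head=2 tape=00[0]11.   (s1,0)→(s0,0,0)
state=s0 head=2 tape=00[0]11.   (s0,0)→(s0,1,0)
state=s0 head=2 tape=00[1]11.   (s0,1)→(s1,0,+1)
state=s1 head=3 tape=000[1]1.   (s1,1)→(s1,.,+1)
state=s1 head=4 tape=000.[1].   (s1,1)→(s1,.,+1)
state=s1 head=5 tape=000..[.]   (s1,.)→(s1,1,-1)
state=s1 head=4 tape=000.[.]1   (s1,.)→(s1,1,-1)
state=s1 head=3 tape=000[.]11   (s1,.)→(s1,1,-1)
state=s1 head=2 tape=00[0]111
After 23 steps: state s1, head at 2, tape 000111.

state s1, head at 2, tape 000111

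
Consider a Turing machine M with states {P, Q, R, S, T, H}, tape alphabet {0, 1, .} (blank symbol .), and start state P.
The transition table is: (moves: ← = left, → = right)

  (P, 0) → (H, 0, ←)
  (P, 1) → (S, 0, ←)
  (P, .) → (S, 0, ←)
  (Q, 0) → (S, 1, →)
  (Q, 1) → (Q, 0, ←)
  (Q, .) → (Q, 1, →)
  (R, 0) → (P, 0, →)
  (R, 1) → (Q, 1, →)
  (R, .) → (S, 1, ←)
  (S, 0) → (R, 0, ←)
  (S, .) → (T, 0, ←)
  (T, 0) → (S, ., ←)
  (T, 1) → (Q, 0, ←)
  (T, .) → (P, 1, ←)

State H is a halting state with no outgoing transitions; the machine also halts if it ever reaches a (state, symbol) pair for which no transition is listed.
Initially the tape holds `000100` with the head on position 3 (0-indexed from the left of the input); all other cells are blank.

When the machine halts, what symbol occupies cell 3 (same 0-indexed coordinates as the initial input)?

P | 000[1]00   read 1 → write 0, move ←, go to S
S | 00[0]000   read 0 → write 0, move ←, go to R
R | 0[0]0000   read 0 → write 0, move →, go to P
P | 00[0]000   read 0 → write 0, move ←, go to H
H | 0[0]0000
Cell 3 holds 0 when M halts.

0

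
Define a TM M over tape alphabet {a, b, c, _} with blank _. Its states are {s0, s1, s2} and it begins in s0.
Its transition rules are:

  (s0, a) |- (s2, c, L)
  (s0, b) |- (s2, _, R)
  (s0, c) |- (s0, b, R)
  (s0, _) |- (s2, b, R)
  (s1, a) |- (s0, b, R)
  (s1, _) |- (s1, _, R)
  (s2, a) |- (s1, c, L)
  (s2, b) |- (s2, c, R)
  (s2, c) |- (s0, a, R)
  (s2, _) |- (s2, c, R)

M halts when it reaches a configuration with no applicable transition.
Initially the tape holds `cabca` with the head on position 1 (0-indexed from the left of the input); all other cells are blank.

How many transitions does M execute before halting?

state=s0 head=1 tape=c[a]bca   (s0,a)→(s2,c,L)
state=s2 head=0 tape=[c]cbca   (s2,c)→(s0,a,R)
state=s0 head=1 tape=a[c]bca   (s0,c)→(s0,b,R)
state=s0 head=2 tape=ab[b]ca   (s0,b)→(s2,_,R)
state=s2 head=3 tape=ab_[c]a   (s2,c)→(s0,a,R)
state=s0 head=4 tape=ab_a[a]   (s0,a)→(s2,c,L)
state=s2 head=3 tape=ab_[a]c   (s2,a)→(s1,c,L)
state=s1 head=2 tape=ab[_]cc   (s1,_)→(s1,_,R)
state=s1 head=3 tape=ab_[c]c
M halts after 8 transitions.

8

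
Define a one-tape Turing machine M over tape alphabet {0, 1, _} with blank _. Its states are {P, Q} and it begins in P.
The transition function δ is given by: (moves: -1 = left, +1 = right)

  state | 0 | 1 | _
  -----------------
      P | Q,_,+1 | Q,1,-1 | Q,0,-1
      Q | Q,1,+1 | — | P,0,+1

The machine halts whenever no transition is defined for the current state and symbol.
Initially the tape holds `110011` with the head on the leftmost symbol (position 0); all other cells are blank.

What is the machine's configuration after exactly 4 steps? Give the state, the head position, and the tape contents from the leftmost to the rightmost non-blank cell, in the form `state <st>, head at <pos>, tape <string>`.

state Q, head at 0, tape 1110011

P | _[1]10011   read 1 → write 1, move -1, go to Q
Q | [_]110011   read _ → write 0, move +1, go to P
P | 0[1]10011   read 1 → write 1, move -1, go to Q
Q | [0]110011   read 0 → write 1, move +1, go to Q
Q | 1[1]10011
After 4 steps: state Q, head at 0, tape 1110011.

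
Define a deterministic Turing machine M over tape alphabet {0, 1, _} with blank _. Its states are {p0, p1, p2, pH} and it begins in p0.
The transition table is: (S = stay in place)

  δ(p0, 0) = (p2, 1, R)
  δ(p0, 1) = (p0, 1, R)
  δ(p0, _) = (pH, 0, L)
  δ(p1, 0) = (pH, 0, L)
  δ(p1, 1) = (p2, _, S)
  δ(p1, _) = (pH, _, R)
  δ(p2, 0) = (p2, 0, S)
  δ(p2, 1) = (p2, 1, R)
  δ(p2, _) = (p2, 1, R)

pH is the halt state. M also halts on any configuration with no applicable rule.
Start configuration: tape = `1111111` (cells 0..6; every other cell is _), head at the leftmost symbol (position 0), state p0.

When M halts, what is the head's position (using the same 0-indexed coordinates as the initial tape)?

p0 | [1]111111_   read 1 → write 1, move R, go to p0
p0 | 1[1]11111_   read 1 → write 1, move R, go to p0
p0 | 11[1]1111_   read 1 → write 1, move R, go to p0
p0 | 111[1]111_   read 1 → write 1, move R, go to p0
p0 | 1111[1]11_   read 1 → write 1, move R, go to p0
p0 | 11111[1]1_   read 1 → write 1, move R, go to p0
p0 | 111111[1]_   read 1 → write 1, move R, go to p0
p0 | 1111111[_]   read _ → write 0, move L, go to pH
pH | 111111[1]0
At halt the head is at cell 6.

6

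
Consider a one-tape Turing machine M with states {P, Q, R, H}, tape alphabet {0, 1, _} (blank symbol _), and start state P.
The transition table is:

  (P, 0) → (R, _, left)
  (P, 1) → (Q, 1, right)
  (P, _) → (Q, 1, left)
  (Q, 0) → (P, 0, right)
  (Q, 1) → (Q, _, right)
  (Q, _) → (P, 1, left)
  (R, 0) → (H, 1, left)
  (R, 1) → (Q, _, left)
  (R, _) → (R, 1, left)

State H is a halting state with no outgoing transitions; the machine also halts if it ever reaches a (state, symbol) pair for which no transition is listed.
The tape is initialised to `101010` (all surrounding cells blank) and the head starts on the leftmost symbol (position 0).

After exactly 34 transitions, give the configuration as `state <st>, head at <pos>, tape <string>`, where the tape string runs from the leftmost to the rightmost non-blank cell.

state Q, head at 10, tape 101010____1

P | [1]01010_____   read 1 → write 1, move right, go to Q
Q | 1[0]1010_____   read 0 → write 0, move right, go to P
P | 10[1]010_____   read 1 → write 1, move right, go to Q
Q | 101[0]10_____   read 0 → write 0, move right, go to P
P | 1010[1]0_____   read 1 → write 1, move right, go to Q
Q | 10101[0]_____   read 0 → write 0, move right, go to P
P | 101010[_]____   read _ → write 1, move left, go to Q
Q | 10101[0]1____   read 0 → write 0, move right, go to P
P | 101010[1]____   read 1 → write 1, move right, go to Q
Q | 1010101[_]___   read _ → write 1, move left, go to P
P | 101010[1]1___   read 1 → write 1, move right, go to Q
Q | 1010101[1]___   read 1 → write _, move right, go to Q
Q | 1010101_[_]__   read _ → write 1, move left, go to P
P | 1010101[_]1__   read _ → write 1, move left, go to Q
Q | 101010[1]11__   read 1 → write _, move right, go to Q
Q | 101010_[1]1__   read 1 → write _, move right, go to Q
Q | 101010__[1]__   read 1 → write _, move right, go to Q
Q | 101010___[_]_   read _ → write 1, move left, go to P
P | 101010__[_]1_   read _ → write 1, move left, go to Q
Q | 101010_[_]11_   read _ → write 1, move left, go to P
P | 101010[_]111_   read _ → write 1, move left, go to Q
Q | 10101[0]1111_   read 0 → write 0, move right, go to P
P | 101010[1]111_   read 1 → write 1, move right, go to Q
Q | 1010101[1]11_   read 1 → write _, move right, go to Q
Q | 1010101_[1]1_   read 1 → write _, move right, go to Q
Q | 1010101__[1]_   read 1 → write _, move right, go to Q
Q | 1010101___[_]   read _ → write 1, move left, go to P
P | 1010101__[_]1   read _ → write 1, move left, go to Q
Q | 1010101_[_]11   read _ → write 1, move left, go to P
P | 1010101[_]111   read _ → write 1, move left, go to Q
Q | 101010[1]1111   read 1 → write _, move right, go to Q
Q | 101010_[1]111   read 1 → write _, move right, go to Q
Q | 101010__[1]11   read 1 → write _, move right, go to Q
Q | 101010___[1]1   read 1 → write _, move right, go to Q
Q | 101010____[1]
After 34 steps: state Q, head at 10, tape 101010____1.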